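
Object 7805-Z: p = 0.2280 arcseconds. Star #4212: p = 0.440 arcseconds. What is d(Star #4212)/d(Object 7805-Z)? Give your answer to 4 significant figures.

Since d = 1/p, d_B/d_A = p_A/p_B.
= 0.2280 / 0.440 = 0.51818.

0.5182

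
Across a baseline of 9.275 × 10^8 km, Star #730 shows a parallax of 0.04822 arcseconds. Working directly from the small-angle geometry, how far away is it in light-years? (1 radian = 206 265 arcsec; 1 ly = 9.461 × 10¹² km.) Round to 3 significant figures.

419 ly

θ = 0.04822″ = 0.04822/206265 = 2.3378 × 10^-7 rad.
d = B/θ = (9.275 × 10^8) / (2.3378 × 10^-7) = 3.9674 × 10^15 km = (3.9674 × 10^15) / (9.461 × 10^12) ly = 419.34 ly.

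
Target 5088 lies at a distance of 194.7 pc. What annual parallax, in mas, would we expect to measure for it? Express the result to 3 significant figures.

5.14 mas

p = 1/d = 1/194.7 = 0.0051361 arcsec.
= 0.0051361 × 1000 = 5.1361 mas.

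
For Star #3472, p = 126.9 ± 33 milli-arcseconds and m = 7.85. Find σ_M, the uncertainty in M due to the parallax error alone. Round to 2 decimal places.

σ_M = 0.56 mag

M = m − 5 log₁₀ d + 5 = m + 5 log₁₀ p + 5, so ∂M/∂p = 5/(p ln 10).
σ_M = (5/ln 10) · (σ_p/p) = 2.1715 × 33/126.9 = 2.1715 × 0.26005 = 0.5647.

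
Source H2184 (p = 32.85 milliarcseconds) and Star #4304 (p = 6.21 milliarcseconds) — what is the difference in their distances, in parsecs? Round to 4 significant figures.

130.6 pc

d_A = 1/0.03285″ = 30.441 pc; d_B = 1/0.006210″ = 161.03 pc.
|d_B − d_A| = |161.03 − 30.441| = 130.59 pc.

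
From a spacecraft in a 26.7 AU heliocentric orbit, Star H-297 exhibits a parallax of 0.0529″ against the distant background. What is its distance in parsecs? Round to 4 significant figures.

With baseline B (in AU) and parallax p (in arcsec), d = B/p parsecs.
d = 26.7 / 0.0529 = 504.73 pc.

504.7 pc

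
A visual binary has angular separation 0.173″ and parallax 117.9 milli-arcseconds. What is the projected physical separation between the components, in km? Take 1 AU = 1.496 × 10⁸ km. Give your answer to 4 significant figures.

2.195 × 10^8 km

d = 1/p = 1/0.1179″ = 8.4818 pc.
At distance d (pc), an angle of θ arcsec spans θ·d AU: s = 0.173 × 8.4818 = 1.4674 AU.
= 1.4674 × 1.496 × 10⁸ km = 2.1952 × 10^8 km.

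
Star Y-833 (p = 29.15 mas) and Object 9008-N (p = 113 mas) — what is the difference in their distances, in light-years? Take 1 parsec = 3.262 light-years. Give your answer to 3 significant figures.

d_A = 1/0.02915″ = 34.305 pc; d_B = 1/0.1130″ = 8.8496 pc.
|d_B − d_A| = |8.8496 − 34.305| = 25.455 pc = 25.455 × 3.262 ly = 83.034 ly.

83.0 ly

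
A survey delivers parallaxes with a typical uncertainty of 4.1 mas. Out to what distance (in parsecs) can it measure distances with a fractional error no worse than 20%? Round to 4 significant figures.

48.78 pc

σ_d/d = σ_p/p, so the condition is σ_p/p ≤ 0.20, i.e. p ≥ σ_p/0.20.
p_min = 4.1/0.20 = 20.5 mas = 0.0205 arcsec.
d_max = 1/p_min = 1/0.0205 = 48.78 pc.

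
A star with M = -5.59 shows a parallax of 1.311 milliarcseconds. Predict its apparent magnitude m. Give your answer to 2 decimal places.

m = 3.82

d = 1/p = 1/0.001311″ = 762.78 pc.
m − M = 5 log₁₀ d − 5 = 5 log₁₀(762.78) − 5 = 14.4120 − 5 = 9.4120.
m = M + (m − M) = -5.59 + 9.4120 = 3.82.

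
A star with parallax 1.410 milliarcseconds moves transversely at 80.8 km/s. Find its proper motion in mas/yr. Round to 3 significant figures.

24.0 mas/yr

d = 1/p = 1/0.001410″ = 709.22 pc.
μ = v_t / (4.74 d) = 80.8 / (4.74 × 709.22) = 80.8 / 3361.7 = 0.024035 ″/yr = 24.035 mas/yr.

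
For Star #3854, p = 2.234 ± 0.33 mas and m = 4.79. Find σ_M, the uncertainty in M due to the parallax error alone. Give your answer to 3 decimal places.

σ_M = 0.321 mag

M = m − 5 log₁₀ d + 5 = m + 5 log₁₀ p + 5, so ∂M/∂p = 5/(p ln 10).
σ_M = (5/ln 10) · (σ_p/p) = 2.1715 × 0.33/2.234 = 2.1715 × 0.14772 = 0.32077.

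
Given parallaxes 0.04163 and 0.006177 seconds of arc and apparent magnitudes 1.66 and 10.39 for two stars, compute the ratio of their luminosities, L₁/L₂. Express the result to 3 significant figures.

L₁/L₂ = 68.4

d₁ = 1/p₁ = 1/0.04163″ = 24.021 pc; d₂ = 1/p₂ = 1/0.006177″ = 161.89 pc.
M₁ = m₁ − 5 log₁₀ d₁ + 5 = 1.66 − 6.9030 + 5 = -0.2430.
M₂ = 10.39 − 11.0461 + 5 = 4.3439.
L₁/L₂ = 10^(0.4(M₂ − M₁)) = 10^(0.4 × 4.5869) = 10^1.83476 = 68.353.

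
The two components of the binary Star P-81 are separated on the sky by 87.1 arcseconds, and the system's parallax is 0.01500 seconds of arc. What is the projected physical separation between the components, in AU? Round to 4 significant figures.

5807 AU

d = 1/p = 1/0.01500″ = 66.667 pc.
At distance d (pc), an angle of θ arcsec spans θ·d AU: s = 87.1 × 66.667 = 5806.7 AU.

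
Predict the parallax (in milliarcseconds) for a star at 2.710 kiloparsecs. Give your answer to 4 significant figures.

0.3690 mas

d = 2.710 kpc = 2710 pc.
p = 1/d = 1/2710 = 0.000369 arcsec.
= 0.000369 × 1000 = 0.369 mas.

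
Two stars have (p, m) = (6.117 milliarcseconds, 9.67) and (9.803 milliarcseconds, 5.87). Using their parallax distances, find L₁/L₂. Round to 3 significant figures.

d₁ = 1/p₁ = 1/0.006117″ = 163.48 pc; d₂ = 1/p₂ = 1/0.009803″ = 102.01 pc.
M₁ = m₁ − 5 log₁₀ d₁ + 5 = 9.67 − 11.0673 + 5 = 3.6027.
M₂ = 5.87 − 10.0432 + 5 = 0.8268.
L₁/L₂ = 10^(0.4(M₂ − M₁)) = 10^(0.4 × (-2.7759)) = 10^(-1.11036) = 0.07756.

L₁/L₂ = 0.0776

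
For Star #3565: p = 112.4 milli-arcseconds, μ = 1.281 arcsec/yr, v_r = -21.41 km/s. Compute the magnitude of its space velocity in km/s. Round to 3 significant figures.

d = 1/p = 1/0.1124″ = 8.8968 pc.
v_t = 4.740 μ d = 4.740 × 1.281 × 8.8968 = 54.021 km/s.
v = √(v_r² + v_t²) = √((-21.41)² + 54.021²) = √3376.66 = 58.109 km/s.

58.1 km/s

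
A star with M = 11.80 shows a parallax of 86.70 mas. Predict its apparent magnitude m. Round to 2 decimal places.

d = 1/p = 1/0.08670″ = 11.534 pc.
m − M = 5 log₁₀ d − 5 = 5 log₁₀(11.534) − 5 = 5.3099 − 5 = 0.3099.
m = M + (m − M) = 11.80 + 0.3099 = 12.11.

m = 12.11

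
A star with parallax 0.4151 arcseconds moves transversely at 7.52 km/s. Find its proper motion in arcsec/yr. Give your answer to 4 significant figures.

0.6586 arcsec/yr

d = 1/p = 1/0.4151″ = 2.4091 pc.
μ = v_t / (4.74 d) = 7.52 / (4.74 × 2.4091) = 7.52 / 11.419 = 0.65855 ″/yr.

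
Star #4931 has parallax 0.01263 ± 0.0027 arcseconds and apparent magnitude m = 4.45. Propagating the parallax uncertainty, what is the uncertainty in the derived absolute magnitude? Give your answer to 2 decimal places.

σ_M = 0.46 mag

M = m − 5 log₁₀ d + 5 = m + 5 log₁₀ p + 5, so ∂M/∂p = 5/(p ln 10).
σ_M = (5/ln 10) · (σ_p/p) = 2.1715 × 0.0027/0.01263 = 2.1715 × 0.21378 = 0.46422.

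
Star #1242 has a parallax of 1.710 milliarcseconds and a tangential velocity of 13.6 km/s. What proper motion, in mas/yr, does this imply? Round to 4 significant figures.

4.906 mas/yr

d = 1/p = 1/0.001710″ = 584.8 pc.
μ = v_t / (4.74 d) = 13.6 / (4.74 × 584.8) = 13.6 / 2772 = 0.0049062 ″/yr = 4.9062 mas/yr.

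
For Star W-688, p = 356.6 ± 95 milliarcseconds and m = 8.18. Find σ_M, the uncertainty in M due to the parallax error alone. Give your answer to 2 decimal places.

σ_M = 0.58 mag

M = m − 5 log₁₀ d + 5 = m + 5 log₁₀ p + 5, so ∂M/∂p = 5/(p ln 10).
σ_M = (5/ln 10) · (σ_p/p) = 2.1715 × 95/356.6 = 2.1715 × 0.2664 = 0.57849.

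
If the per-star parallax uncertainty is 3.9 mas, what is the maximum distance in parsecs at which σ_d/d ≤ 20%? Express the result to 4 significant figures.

51.28 pc

σ_d/d = σ_p/p, so the condition is σ_p/p ≤ 0.20, i.e. p ≥ σ_p/0.20.
p_min = 3.9/0.20 = 19.5 mas = 0.0195 arcsec.
d_max = 1/p_min = 1/0.0195 = 51.282 pc.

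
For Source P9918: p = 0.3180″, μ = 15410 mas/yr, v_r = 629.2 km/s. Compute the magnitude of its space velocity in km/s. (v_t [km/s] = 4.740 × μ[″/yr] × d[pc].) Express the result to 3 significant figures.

670 km/s

d = 1/p = 1/0.3180″ = 3.1447 pc.
μ = 15410 mas/yr = 15.41 ″/yr.
v_t = 4.740 μ d = 4.740 × 15.41 × 3.1447 = 229.7 km/s.
v = √(v_r² + v_t²) = √(629.2² + 229.7²) = √448655 = 669.82 km/s.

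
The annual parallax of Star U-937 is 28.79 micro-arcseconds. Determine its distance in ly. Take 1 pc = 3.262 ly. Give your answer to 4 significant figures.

p = 28.79 micro-arcseconds = 0.00002879 arcsec.
d = 1/p = 1/0.00002879 = 34734 pc.
In light-years: 34734 × 3.262 = 1.1330 × 10^5 ly.

113300 ly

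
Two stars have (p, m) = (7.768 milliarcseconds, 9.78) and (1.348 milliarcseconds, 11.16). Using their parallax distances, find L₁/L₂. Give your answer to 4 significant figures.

d₁ = 1/p₁ = 1/0.007768″ = 128.73 pc; d₂ = 1/p₂ = 1/0.001348″ = 741.84 pc.
M₁ = m₁ − 5 log₁₀ d₁ + 5 = 9.78 − 10.5484 + 5 = 4.2316.
M₂ = 11.16 − 14.3516 + 5 = 1.8084.
L₁/L₂ = 10^(0.4(M₂ − M₁)) = 10^(0.4 × (-2.4232)) = 10^(-0.96928) = 0.10733.

L₁/L₂ = 0.1073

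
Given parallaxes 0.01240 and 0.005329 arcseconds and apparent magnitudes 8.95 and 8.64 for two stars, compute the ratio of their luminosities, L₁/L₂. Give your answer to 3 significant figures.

L₁/L₂ = 0.139

d₁ = 1/p₁ = 1/0.01240″ = 80.645 pc; d₂ = 1/p₂ = 1/0.005329″ = 187.65 pc.
M₁ = m₁ − 5 log₁₀ d₁ + 5 = 8.95 − 9.5329 + 5 = 4.4171.
M₂ = 8.64 − 11.3667 + 5 = 2.2733.
L₁/L₂ = 10^(0.4(M₂ − M₁)) = 10^(0.4 × (-2.1438)) = 10^(-0.85752) = 0.13883.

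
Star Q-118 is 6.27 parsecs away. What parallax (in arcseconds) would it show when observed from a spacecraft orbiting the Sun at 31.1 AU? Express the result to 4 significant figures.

p (arcsec) = B (AU) / d (pc).
p = 31.1 / 6.27 = 4.9601 arcsec.

4.960 arcsec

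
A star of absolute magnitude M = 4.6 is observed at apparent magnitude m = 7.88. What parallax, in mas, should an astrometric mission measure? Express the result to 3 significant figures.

22.1 mas

m − M = 7.88 − 4.6 = 3.28.
d = 10^((m−M)/5 + 1) = 10^1.656 = 45.29 pc.
p = 1/d = 1/45.29 = 0.02208 arcsec = 22.08 mas.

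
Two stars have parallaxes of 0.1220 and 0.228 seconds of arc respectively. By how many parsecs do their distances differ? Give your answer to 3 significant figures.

3.81 pc

d_A = 1/0.1220″ = 8.1967 pc; d_B = 1/0.2280″ = 4.386 pc.
|d_B − d_A| = |4.386 − 8.1967| = 3.8107 pc.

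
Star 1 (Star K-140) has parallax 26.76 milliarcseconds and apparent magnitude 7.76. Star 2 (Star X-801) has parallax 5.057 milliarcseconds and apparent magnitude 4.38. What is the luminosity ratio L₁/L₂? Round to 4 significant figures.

L₁/L₂ = 0.001588

d₁ = 1/p₁ = 1/0.02676″ = 37.369 pc; d₂ = 1/p₂ = 1/0.005057″ = 197.75 pc.
M₁ = m₁ − 5 log₁₀ d₁ + 5 = 7.76 − 7.8626 + 5 = 4.8974.
M₂ = 4.38 − 11.4806 + 5 = -2.1006.
L₁/L₂ = 10^(0.4(M₂ − M₁)) = 10^(0.4 × (-6.9980)) = 10^(-2.79920) = 0.0015878.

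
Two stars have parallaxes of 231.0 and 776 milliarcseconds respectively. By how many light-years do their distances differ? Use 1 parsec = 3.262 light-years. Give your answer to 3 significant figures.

9.92 ly

d_A = 1/0.2310″ = 4.329 pc; d_B = 1/0.7760″ = 1.2887 pc.
|d_B − d_A| = |1.2887 − 4.329| = 3.0403 pc = 3.0403 × 3.262 ly = 9.9175 ly.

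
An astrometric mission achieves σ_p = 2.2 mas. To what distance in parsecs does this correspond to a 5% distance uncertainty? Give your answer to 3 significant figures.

22.7 pc

σ_d/d = σ_p/p, so the condition is σ_p/p ≤ 0.05, i.e. p ≥ σ_p/0.05.
p_min = 2.2/0.05 = 44 mas = 0.044 arcsec.
d_max = 1/p_min = 1/0.044 = 22.727 pc.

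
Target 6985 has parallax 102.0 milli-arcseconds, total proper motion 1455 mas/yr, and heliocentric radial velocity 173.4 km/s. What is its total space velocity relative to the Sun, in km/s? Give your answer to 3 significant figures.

d = 1/p = 1/0.1020″ = 9.8039 pc.
μ = 1455 mas/yr = 1.455 ″/yr.
v_t = 4.740 μ d = 4.740 × 1.455 × 9.8039 = 67.615 km/s.
v = √(v_r² + v_t²) = √(173.4² + 67.615²) = √34639.3 = 186.12 km/s.

186 km/s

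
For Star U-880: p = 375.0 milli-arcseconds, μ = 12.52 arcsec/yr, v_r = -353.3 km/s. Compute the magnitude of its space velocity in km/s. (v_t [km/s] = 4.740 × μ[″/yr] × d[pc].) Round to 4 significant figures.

d = 1/p = 1/0.3750″ = 2.6667 pc.
v_t = 4.740 μ d = 4.740 × 12.52 × 2.6667 = 158.25 km/s.
v = √(v_r² + v_t²) = √((-353.3)² + 158.25²) = √149864 = 387.12 km/s.

387.1 km/s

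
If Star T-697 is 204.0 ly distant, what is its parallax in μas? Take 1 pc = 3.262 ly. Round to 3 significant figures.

d = 204.0 ly ÷ 3.262 = 62.538 pc.
p = 1/d = 1/62.538 = 0.01599 arcsec.
= 0.01599 × 10⁶ = 15990 μas.

16000 μas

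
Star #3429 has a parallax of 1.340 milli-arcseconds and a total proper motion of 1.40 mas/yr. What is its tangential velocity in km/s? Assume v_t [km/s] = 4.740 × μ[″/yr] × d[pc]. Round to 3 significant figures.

d = 1/p = 1/0.001340″ = 746.27 pc.
μ = 1.40 mas/yr = 0.00140 ″/yr.
v_t = 4.74 × μ × d = 4.74 × 0.00140 × 746.27 = 4.9522 km/s.

4.95 km/s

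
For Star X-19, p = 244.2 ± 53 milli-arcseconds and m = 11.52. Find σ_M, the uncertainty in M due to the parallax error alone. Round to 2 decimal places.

M = m − 5 log₁₀ d + 5 = m + 5 log₁₀ p + 5, so ∂M/∂p = 5/(p ln 10).
σ_M = (5/ln 10) · (σ_p/p) = 2.1715 × 53/244.2 = 2.1715 × 0.21704 = 0.4713.

σ_M = 0.47 mag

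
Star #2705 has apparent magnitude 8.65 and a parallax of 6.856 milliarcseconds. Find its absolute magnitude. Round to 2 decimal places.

M = 2.83

d = 1/p = 1/0.006856″ = 145.86 pc.
m − M = 5 log₁₀(145.86) − 5 = 10.8197 − 5 = 5.8197.
M = m − (m − M) = 8.65 − 5.8197 = 2.83.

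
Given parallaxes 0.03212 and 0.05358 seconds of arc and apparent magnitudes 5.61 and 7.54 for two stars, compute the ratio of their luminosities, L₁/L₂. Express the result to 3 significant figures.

d₁ = 1/p₁ = 1/0.03212″ = 31.133 pc; d₂ = 1/p₂ = 1/0.05358″ = 18.664 pc.
M₁ = m₁ − 5 log₁₀ d₁ + 5 = 5.61 − 7.4661 + 5 = 3.1439.
M₂ = 7.54 − 6.3550 + 5 = 6.1850.
L₁/L₂ = 10^(0.4(M₂ − M₁)) = 10^(0.4 × 3.0411) = 10^1.21644 = 16.46.

L₁/L₂ = 16.5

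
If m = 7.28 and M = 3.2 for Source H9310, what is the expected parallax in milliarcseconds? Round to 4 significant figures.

m − M = 7.28 − 3.2 = 4.08.
d = 10^((m−M)/5 + 1) = 10^1.816 = 65.464 pc.
p = 1/d = 1/65.464 = 0.015276 arcsec = 15.276 mas.

15.28 mas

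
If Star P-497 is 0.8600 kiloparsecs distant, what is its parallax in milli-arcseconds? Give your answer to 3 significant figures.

1.16 mas

d = 0.8600 kpc = 860 pc.
p = 1/d = 1/860 = 0.0011628 arcsec.
= 0.0011628 × 1000 = 1.1628 mas.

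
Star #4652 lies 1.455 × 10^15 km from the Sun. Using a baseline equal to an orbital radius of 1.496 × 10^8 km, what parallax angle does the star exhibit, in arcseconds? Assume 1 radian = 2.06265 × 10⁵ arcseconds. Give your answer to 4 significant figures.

θ ≈ B/d = (1.496 × 10^8) / (1.455 × 10^15) = 1.0282 × 10^-7 rad.
In arcseconds: 1.0282 × 10^-7 × 206265 = 0.021208″.

0.02121 arcsec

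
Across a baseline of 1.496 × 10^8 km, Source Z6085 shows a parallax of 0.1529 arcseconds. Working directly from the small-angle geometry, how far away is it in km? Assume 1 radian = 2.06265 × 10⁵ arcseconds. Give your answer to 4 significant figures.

2.018 × 10^14 km

θ = 0.1529″ = 0.1529/206265 = 7.4128 × 10^-7 rad.
d = B/θ = (1.496 × 10^8) / (7.4128 × 10^-7) = 2.0181 × 10^14 km.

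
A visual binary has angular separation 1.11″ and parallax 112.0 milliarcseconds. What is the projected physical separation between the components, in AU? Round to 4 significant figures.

d = 1/p = 1/0.1120″ = 8.9286 pc.
At distance d (pc), an angle of θ arcsec spans θ·d AU: s = 1.11 × 8.9286 = 9.9107 AU.

9.911 AU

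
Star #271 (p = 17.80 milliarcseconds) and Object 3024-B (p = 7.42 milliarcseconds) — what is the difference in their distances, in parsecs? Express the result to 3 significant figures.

d_A = 1/0.01780″ = 56.18 pc; d_B = 1/0.007420″ = 134.77 pc.
|d_B − d_A| = |134.77 − 56.18| = 78.59 pc.

78.6 pc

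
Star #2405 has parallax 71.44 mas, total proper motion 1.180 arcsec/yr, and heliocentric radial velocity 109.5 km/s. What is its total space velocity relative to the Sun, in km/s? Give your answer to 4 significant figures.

d = 1/p = 1/0.07144″ = 13.998 pc.
v_t = 4.740 μ d = 4.740 × 1.180 × 13.998 = 78.294 km/s.
v = √(v_r² + v_t²) = √(109.5² + 78.294²) = √18120.2 = 134.61 km/s.

134.6 km/s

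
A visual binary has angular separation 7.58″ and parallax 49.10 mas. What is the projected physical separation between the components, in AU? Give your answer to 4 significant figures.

d = 1/p = 1/0.04910″ = 20.367 pc.
At distance d (pc), an angle of θ arcsec spans θ·d AU: s = 7.58 × 20.367 = 154.38 AU.

154.4 AU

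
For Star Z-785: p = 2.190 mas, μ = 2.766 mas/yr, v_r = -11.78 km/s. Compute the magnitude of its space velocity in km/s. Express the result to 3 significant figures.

13.2 km/s

d = 1/p = 1/0.002190″ = 456.62 pc.
μ = 2.766 mas/yr = 0.002766 ″/yr.
v_t = 4.740 μ d = 4.740 × 0.002766 × 456.62 = 5.9867 km/s.
v = √(v_r² + v_t²) = √((-11.78)² + 5.9867²) = √174.609 = 13.214 km/s.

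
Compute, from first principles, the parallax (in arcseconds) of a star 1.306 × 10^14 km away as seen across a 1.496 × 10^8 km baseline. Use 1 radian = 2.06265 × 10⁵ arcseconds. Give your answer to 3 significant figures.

0.236 arcsec

θ ≈ B/d = (1.496 × 10^8) / (1.306 × 10^14) = 1.1455 × 10^-6 rad.
In arcseconds: 1.1455 × 10^-6 × 206265 = 0.23628″.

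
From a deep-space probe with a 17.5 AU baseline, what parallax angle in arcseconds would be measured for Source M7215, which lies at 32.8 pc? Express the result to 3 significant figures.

0.534 arcsec

p (arcsec) = B (AU) / d (pc).
p = 17.5 / 32.8 = 0.53354 arcsec.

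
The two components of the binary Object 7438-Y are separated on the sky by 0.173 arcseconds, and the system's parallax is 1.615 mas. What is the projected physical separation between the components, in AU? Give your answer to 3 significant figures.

107 AU

d = 1/p = 1/0.001615″ = 619.2 pc.
At distance d (pc), an angle of θ arcsec spans θ·d AU: s = 0.173 × 619.2 = 107.12 AU.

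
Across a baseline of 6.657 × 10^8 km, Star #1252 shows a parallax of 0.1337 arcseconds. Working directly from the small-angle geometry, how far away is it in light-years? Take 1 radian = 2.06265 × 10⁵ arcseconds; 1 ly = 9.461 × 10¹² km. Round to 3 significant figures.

θ = 0.1337″ = 0.1337/206265 = 6.4820 × 10^-7 rad.
d = B/θ = (6.657 × 10^8) / (6.4820 × 10^-7) = 1.0270 × 10^15 km = (1.0270 × 10^15) / (9.461 × 10^12) ly = 108.55 ly.

109 ly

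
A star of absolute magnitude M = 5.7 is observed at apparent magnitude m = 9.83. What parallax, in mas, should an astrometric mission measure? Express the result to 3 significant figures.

14.9 mas

m − M = 9.83 − 5.7 = 4.13.
d = 10^((m−M)/5 + 1) = 10^1.826 = 66.988 pc.
p = 1/d = 1/66.988 = 0.014928 arcsec = 14.928 mas.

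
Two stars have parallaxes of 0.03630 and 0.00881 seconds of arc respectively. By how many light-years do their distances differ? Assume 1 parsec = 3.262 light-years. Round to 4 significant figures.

d_A = 1/0.03630″ = 27.548 pc; d_B = 1/0.008810″ = 113.51 pc.
|d_B − d_A| = |113.51 − 27.548| = 85.962 pc = 85.962 × 3.262 ly = 280.41 ly.

280.4 ly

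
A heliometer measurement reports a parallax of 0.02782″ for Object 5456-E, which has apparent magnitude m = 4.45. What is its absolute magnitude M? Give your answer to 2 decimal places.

M = 1.67

d = 1/p = 1/0.02782″ = 35.945 pc.
m − M = 5 log₁₀(35.945) − 5 = 7.7782 − 5 = 2.7782.
M = m − (m − M) = 4.45 − 2.7782 = 1.67.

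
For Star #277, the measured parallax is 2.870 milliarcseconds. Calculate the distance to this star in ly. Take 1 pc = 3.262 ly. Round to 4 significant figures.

1137 ly

p = 2.870 milliarcseconds = 0.002870 arcsec.
d = 1/p = 1/0.002870 = 348.43 pc.
In light-years: 348.43 × 3.262 = 1136.6 ly.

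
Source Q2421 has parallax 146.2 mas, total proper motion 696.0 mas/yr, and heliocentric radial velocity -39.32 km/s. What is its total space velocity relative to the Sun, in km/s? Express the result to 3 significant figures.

45.3 km/s

d = 1/p = 1/0.1462″ = 6.8399 pc.
μ = 696.0 mas/yr = 0.6960 ″/yr.
v_t = 4.740 μ d = 4.740 × 0.6960 × 6.8399 = 22.565 km/s.
v = √(v_r² + v_t²) = √((-39.32)² + 22.565²) = √2055.24 = 45.335 km/s.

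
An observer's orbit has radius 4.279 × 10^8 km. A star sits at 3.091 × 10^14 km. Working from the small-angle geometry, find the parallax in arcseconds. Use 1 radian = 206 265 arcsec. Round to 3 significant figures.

0.286 arcsec

θ ≈ B/d = (4.279 × 10^8) / (3.091 × 10^14) = 1.3843 × 10^-6 rad.
In arcseconds: 1.3843 × 10^-6 × 206265 = 0.28553″.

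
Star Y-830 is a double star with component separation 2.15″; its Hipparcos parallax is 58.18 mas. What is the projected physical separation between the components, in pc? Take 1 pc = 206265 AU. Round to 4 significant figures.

d = 1/p = 1/0.05818″ = 17.188 pc.
At distance d (pc), an angle of θ arcsec spans θ·d AU: s = 2.15 × 17.188 = 36.954 AU.
= 36.954 / 206265 = 0.00017916 pc.

0.0001792 pc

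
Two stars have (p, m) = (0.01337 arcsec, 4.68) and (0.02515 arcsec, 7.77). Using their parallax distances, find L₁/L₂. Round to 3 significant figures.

d₁ = 1/p₁ = 1/0.01337″ = 74.794 pc; d₂ = 1/p₂ = 1/0.02515″ = 39.761 pc.
M₁ = m₁ − 5 log₁₀ d₁ + 5 = 4.68 − 9.3693 + 5 = 0.3107.
M₂ = 7.77 − 7.9973 + 5 = 4.7727.
L₁/L₂ = 10^(0.4(M₂ − M₁)) = 10^(0.4 × 4.4620) = 10^1.78480 = 60.926.

L₁/L₂ = 60.9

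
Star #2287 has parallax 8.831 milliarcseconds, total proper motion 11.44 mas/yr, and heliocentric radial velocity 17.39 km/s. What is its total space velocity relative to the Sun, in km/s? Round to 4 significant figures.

d = 1/p = 1/0.008831″ = 113.24 pc.
μ = 11.44 mas/yr = 0.01144 ″/yr.
v_t = 4.740 μ d = 4.740 × 0.01144 × 113.24 = 6.1405 km/s.
v = √(v_r² + v_t²) = √(17.39² + 6.1405²) = √340.118 = 18.442 km/s.

18.44 km/s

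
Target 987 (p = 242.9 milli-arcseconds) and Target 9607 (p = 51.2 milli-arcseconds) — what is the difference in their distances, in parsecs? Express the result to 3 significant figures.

d_A = 1/0.2429″ = 4.1169 pc; d_B = 1/0.05120″ = 19.531 pc.
|d_B − d_A| = |19.531 − 4.1169| = 15.414 pc.

15.4 pc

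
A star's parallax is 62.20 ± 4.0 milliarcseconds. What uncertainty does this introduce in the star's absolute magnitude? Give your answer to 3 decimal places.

σ_M = 0.140 mag

M = m − 5 log₁₀ d + 5 = m + 5 log₁₀ p + 5, so ∂M/∂p = 5/(p ln 10).
σ_M = (5/ln 10) · (σ_p/p) = 2.1715 × 4.0/62.20 = 2.1715 × 0.064309 = 0.13965.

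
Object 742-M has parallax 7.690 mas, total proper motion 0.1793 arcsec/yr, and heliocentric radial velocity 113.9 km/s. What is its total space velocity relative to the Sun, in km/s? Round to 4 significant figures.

158.7 km/s

d = 1/p = 1/0.007690″ = 130.04 pc.
v_t = 4.740 μ d = 4.740 × 0.1793 × 130.04 = 110.52 km/s.
v = √(v_r² + v_t²) = √(113.9² + 110.52²) = √25187.9 = 158.71 km/s.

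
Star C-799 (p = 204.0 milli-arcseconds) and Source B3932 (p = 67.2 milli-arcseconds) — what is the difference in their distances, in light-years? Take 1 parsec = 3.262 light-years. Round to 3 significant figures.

32.6 ly

d_A = 1/0.2040″ = 4.902 pc; d_B = 1/0.06720″ = 14.881 pc.
|d_B − d_A| = |14.881 − 4.902| = 9.979 pc = 9.979 × 3.262 ly = 32.551 ly.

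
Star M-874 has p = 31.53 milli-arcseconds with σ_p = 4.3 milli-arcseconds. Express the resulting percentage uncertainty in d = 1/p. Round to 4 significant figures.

13.64%

For d = 1/p, |σ_d/d| = |σ_p/p|.
σ_p/p = 4.3 / 31.53 = 0.13638 = 13.638%.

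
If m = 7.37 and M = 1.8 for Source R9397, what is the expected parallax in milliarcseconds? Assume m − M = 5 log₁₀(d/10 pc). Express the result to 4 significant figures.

m − M = 7.37 − 1.8 = 5.57.
d = 10^((m−M)/5 + 1) = 10^2.114 = 130.02 pc.
p = 1/d = 1/130.02 = 0.0076911 arcsec = 7.6911 mas.

7.691 mas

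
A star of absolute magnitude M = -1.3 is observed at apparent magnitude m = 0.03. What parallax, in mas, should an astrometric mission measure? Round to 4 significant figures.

54.20 mas

m − M = 0.03 − (-1.3) = 1.33.
d = 10^((m−M)/5 + 1) = 10^1.266 = 18.45 pc.
p = 1/d = 1/18.45 = 0.054201 arcsec = 54.201 mas.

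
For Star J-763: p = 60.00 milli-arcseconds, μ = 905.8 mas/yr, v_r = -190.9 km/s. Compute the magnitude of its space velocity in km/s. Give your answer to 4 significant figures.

d = 1/p = 1/0.06000″ = 16.667 pc.
μ = 905.8 mas/yr = 0.9058 ″/yr.
v_t = 4.740 μ d = 4.740 × 0.9058 × 16.667 = 71.56 km/s.
v = √(v_r² + v_t²) = √((-190.9)² + 71.56²) = √41563.6 = 203.87 km/s.

203.9 km/s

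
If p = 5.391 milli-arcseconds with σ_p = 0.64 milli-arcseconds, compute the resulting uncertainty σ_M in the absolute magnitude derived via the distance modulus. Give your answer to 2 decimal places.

σ_M = 0.26 mag

M = m − 5 log₁₀ d + 5 = m + 5 log₁₀ p + 5, so ∂M/∂p = 5/(p ln 10).
σ_M = (5/ln 10) · (σ_p/p) = 2.1715 × 0.64/5.391 = 2.1715 × 0.11872 = 0.2578.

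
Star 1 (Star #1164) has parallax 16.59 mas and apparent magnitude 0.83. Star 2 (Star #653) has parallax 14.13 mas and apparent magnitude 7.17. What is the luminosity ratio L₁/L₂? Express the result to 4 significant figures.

d₁ = 1/p₁ = 1/0.01659″ = 60.277 pc; d₂ = 1/p₂ = 1/0.01413″ = 70.771 pc.
M₁ = m₁ − 5 log₁₀ d₁ + 5 = 0.83 − 8.9008 + 5 = -3.0708.
M₂ = 7.17 − 9.2493 + 5 = 2.9207.
L₁/L₂ = 10^(0.4(M₂ − M₁)) = 10^(0.4 × 5.9915) = 10^2.39660 = 249.23.

L₁/L₂ = 249.2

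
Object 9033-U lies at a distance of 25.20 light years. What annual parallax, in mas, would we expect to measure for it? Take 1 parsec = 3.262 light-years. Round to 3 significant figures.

129 mas

d = 25.20 ly ÷ 3.262 = 7.7253 pc.
p = 1/d = 1/7.7253 = 0.12944 arcsec.
= 0.12944 × 1000 = 129.44 mas.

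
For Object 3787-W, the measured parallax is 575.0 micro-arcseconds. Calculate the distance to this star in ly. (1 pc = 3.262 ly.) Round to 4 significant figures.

5673 ly

p = 575.0 micro-arcseconds = 0.0005750 arcsec.
d = 1/p = 1/0.0005750 = 1739.1 pc.
In light-years: 1739.1 × 3.262 = 5672.9 ly.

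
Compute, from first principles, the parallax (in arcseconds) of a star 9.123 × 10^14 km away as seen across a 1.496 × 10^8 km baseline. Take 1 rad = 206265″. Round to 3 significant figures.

θ ≈ B/d = (1.496 × 10^8) / (9.123 × 10^14) = 1.6398 × 10^-7 rad.
In arcseconds: 1.6398 × 10^-7 × 206265 = 0.033823″.

0.0338 arcsec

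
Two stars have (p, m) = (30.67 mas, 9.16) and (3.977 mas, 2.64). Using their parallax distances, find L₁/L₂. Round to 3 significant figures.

d₁ = 1/p₁ = 1/0.03067″ = 32.605 pc; d₂ = 1/p₂ = 1/0.003977″ = 251.45 pc.
M₁ = m₁ − 5 log₁₀ d₁ + 5 = 9.16 − 7.5664 + 5 = 6.5936.
M₂ = 2.64 − 12.0023 + 5 = -4.3623.
L₁/L₂ = 10^(0.4(M₂ − M₁)) = 10^(0.4 × (-10.9559)) = 10^(-4.38236) = 0.000041461.

L₁/L₂ = 4.15 × 10^-5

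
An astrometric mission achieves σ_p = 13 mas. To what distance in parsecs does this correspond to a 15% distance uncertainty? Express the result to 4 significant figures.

11.54 pc

σ_d/d = σ_p/p, so the condition is σ_p/p ≤ 0.15, i.e. p ≥ σ_p/0.15.
p_min = 13/0.15 = 86.667 mas = 0.086667 arcsec.
d_max = 1/p_min = 1/0.086667 = 11.538 pc.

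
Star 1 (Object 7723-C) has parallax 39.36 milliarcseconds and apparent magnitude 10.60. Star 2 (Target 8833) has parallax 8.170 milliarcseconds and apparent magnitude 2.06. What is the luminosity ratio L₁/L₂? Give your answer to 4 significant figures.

d₁ = 1/p₁ = 1/0.03936″ = 25.407 pc; d₂ = 1/p₂ = 1/0.008170″ = 122.4 pc.
M₁ = m₁ − 5 log₁₀ d₁ + 5 = 10.60 − 7.0248 + 5 = 8.5752.
M₂ = 2.06 − 10.4389 + 5 = -3.3789.
L₁/L₂ = 10^(0.4(M₂ − M₁)) = 10^(0.4 × (-11.9541)) = 10^(-4.78164) = 0.000016533.

L₁/L₂ = 1.653 × 10^-5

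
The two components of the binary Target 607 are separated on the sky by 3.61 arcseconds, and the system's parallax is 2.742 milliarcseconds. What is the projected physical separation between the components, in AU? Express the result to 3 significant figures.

d = 1/p = 1/0.002742″ = 364.7 pc.
At distance d (pc), an angle of θ arcsec spans θ·d AU: s = 3.61 × 364.7 = 1316.6 AU.

1320 AU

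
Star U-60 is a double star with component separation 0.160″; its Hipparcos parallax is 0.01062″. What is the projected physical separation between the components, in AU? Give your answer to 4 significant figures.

d = 1/p = 1/0.01062″ = 94.162 pc.
At distance d (pc), an angle of θ arcsec spans θ·d AU: s = 0.160 × 94.162 = 15.066 AU.

15.07 AU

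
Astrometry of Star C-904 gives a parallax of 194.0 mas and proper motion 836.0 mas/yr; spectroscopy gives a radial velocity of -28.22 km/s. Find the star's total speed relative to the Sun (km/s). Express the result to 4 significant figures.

d = 1/p = 1/0.1940″ = 5.1546 pc.
μ = 836.0 mas/yr = 0.8360 ″/yr.
v_t = 4.740 μ d = 4.740 × 0.8360 × 5.1546 = 20.426 km/s.
v = √(v_r² + v_t²) = √((-28.22)² + 20.426²) = √1213.59 = 34.837 km/s.

34.84 km/s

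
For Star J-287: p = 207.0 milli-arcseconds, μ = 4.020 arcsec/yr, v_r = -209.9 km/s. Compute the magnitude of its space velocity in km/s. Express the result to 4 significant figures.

229.2 km/s

d = 1/p = 1/0.2070″ = 4.8309 pc.
v_t = 4.740 μ d = 4.740 × 4.020 × 4.8309 = 92.052 km/s.
v = √(v_r² + v_t²) = √((-209.9)² + 92.052²) = √52531.6 = 229.2 km/s.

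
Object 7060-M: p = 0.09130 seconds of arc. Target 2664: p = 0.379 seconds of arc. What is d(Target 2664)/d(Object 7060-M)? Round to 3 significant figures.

0.241

Since d = 1/p, d_B/d_A = p_A/p_B.
= 0.09130 / 0.379 = 0.2409.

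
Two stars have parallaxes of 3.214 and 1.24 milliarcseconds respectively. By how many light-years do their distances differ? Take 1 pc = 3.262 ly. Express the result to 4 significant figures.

1616 ly

d_A = 1/0.003214″ = 311.14 pc; d_B = 1/0.001240″ = 806.45 pc.
|d_B − d_A| = |806.45 − 311.14| = 495.31 pc = 495.31 × 3.262 ly = 1615.7 ly.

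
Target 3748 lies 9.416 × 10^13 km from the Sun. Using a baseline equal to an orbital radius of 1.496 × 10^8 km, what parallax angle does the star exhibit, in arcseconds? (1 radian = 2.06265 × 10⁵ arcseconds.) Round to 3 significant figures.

θ ≈ B/d = (1.496 × 10^8) / (9.416 × 10^13) = 1.5888 × 10^-6 rad.
In arcseconds: 1.5888 × 10^-6 × 206265 = 0.32771″.

0.328 arcsec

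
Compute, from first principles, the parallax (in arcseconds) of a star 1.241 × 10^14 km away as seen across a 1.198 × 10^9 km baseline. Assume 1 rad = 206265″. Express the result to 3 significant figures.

θ ≈ B/d = (1.198 × 10^9) / (1.241 × 10^14) = 9.6535 × 10^-6 rad.
In arcseconds: 9.6535 × 10^-6 × 206265 = 1.9912″.

1.99 arcsec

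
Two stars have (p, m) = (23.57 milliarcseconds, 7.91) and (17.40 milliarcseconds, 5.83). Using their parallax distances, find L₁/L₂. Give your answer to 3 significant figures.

d₁ = 1/p₁ = 1/0.02357″ = 42.427 pc; d₂ = 1/p₂ = 1/0.01740″ = 57.471 pc.
M₁ = m₁ − 5 log₁₀ d₁ + 5 = 7.91 − 8.1382 + 5 = 4.7718.
M₂ = 5.83 − 8.7972 + 5 = 2.0328.
L₁/L₂ = 10^(0.4(M₂ − M₁)) = 10^(0.4 × (-2.7390)) = 10^(-1.09560) = 0.080242.

L₁/L₂ = 0.0802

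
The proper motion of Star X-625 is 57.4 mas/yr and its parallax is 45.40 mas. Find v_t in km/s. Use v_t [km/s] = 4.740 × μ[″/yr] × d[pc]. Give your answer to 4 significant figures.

d = 1/p = 1/0.04540″ = 22.026 pc.
μ = 57.4 mas/yr = 0.0574 ″/yr.
v_t = 4.74 × μ × d = 4.74 × 0.0574 × 22.026 = 5.9927 km/s.

5.993 km/s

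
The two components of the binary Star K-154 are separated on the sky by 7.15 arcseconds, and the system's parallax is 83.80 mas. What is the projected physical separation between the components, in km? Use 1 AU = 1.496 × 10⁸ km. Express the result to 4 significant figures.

1.276 × 10^10 km

d = 1/p = 1/0.08380″ = 11.933 pc.
At distance d (pc), an angle of θ arcsec spans θ·d AU: s = 7.15 × 11.933 = 85.321 AU.
= 85.321 × 1.496 × 10⁸ km = 1.2764 × 10^10 km.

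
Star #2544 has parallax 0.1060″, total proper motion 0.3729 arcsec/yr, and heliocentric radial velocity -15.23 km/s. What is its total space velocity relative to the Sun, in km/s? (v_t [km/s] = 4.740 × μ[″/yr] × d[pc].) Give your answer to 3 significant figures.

22.6 km/s

d = 1/p = 1/0.1060″ = 9.434 pc.
v_t = 4.740 μ d = 4.740 × 0.3729 × 9.434 = 16.675 km/s.
v = √(v_r² + v_t²) = √((-15.23)² + 16.675²) = √510.009 = 22.583 km/s.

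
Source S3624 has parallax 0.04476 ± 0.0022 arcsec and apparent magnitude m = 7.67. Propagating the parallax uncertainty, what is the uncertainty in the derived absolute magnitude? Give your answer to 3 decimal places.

M = m − 5 log₁₀ d + 5 = m + 5 log₁₀ p + 5, so ∂M/∂p = 5/(p ln 10).
σ_M = (5/ln 10) · (σ_p/p) = 2.1715 × 0.0022/0.04476 = 2.1715 × 0.049151 = 0.10673.

σ_M = 0.107 mag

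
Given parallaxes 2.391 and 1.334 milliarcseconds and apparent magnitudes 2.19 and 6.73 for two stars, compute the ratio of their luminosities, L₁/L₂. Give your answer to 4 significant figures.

L₁/L₂ = 20.38

d₁ = 1/p₁ = 1/0.002391″ = 418.24 pc; d₂ = 1/p₂ = 1/0.001334″ = 749.63 pc.
M₁ = m₁ − 5 log₁₀ d₁ + 5 = 2.19 − 13.1071 + 5 = -5.9171.
M₂ = 6.73 − 14.3742 + 5 = -2.6442.
L₁/L₂ = 10^(0.4(M₂ − M₁)) = 10^(0.4 × 3.2729) = 10^1.30916 = 20.378.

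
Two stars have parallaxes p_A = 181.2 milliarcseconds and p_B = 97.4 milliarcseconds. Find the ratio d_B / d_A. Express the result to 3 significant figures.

1.86

Since d = 1/p, d_B/d_A = p_A/p_B.
= 181.2 / 97.4 = 1.8604.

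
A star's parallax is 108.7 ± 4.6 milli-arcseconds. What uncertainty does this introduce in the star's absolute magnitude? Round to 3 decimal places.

M = m − 5 log₁₀ d + 5 = m + 5 log₁₀ p + 5, so ∂M/∂p = 5/(p ln 10).
σ_M = (5/ln 10) · (σ_p/p) = 2.1715 × 4.6/108.7 = 2.1715 × 0.042318 = 0.091894.

σ_M = 0.092 mag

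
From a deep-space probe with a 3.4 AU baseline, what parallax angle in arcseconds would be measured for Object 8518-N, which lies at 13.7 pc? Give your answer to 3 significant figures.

0.248 arcsec

p (arcsec) = B (AU) / d (pc).
p = 3.4 / 13.7 = 0.24818 arcsec.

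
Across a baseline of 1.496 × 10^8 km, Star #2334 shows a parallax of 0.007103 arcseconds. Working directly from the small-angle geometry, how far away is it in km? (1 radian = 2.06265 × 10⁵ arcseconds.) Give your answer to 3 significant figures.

4.34 × 10^15 km

θ = 0.007103″ = 0.007103/206265 = 3.4436 × 10^-8 rad.
d = B/θ = (1.496 × 10^8) / (3.4436 × 10^-8) = 4.3443 × 10^15 km.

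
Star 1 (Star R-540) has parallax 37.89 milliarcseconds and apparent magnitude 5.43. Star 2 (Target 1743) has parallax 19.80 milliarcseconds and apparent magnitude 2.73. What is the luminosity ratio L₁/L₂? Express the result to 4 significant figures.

L₁/L₂ = 0.02271

d₁ = 1/p₁ = 1/0.03789″ = 26.392 pc; d₂ = 1/p₂ = 1/0.01980″ = 50.505 pc.
M₁ = m₁ − 5 log₁₀ d₁ + 5 = 5.43 − 7.1074 + 5 = 3.3226.
M₂ = 2.73 − 8.5167 + 5 = -0.7867.
L₁/L₂ = 10^(0.4(M₂ − M₁)) = 10^(0.4 × (-4.1093)) = 10^(-1.64372) = 0.022713.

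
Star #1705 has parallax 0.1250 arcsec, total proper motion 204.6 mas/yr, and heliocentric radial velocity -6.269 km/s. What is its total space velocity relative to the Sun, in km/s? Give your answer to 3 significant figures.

9.97 km/s

d = 1/p = 1/0.1250″ = 8 pc.
μ = 204.6 mas/yr = 0.2046 ″/yr.
v_t = 4.740 μ d = 4.740 × 0.2046 × 8 = 7.7584 km/s.
v = √(v_r² + v_t²) = √((-6.269)² + 7.7584²) = √99.4931 = 9.9746 km/s.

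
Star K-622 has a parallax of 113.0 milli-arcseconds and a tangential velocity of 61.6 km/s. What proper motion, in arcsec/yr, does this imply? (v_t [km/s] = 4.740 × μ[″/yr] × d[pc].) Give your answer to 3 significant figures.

d = 1/p = 1/0.1130″ = 8.8496 pc.
μ = v_t / (4.74 d) = 61.6 / (4.74 × 8.8496) = 61.6 / 41.947 = 1.4685 ″/yr.

1.47 arcsec/yr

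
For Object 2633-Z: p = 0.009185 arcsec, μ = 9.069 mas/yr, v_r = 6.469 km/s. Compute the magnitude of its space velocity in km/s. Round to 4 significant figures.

d = 1/p = 1/0.009185″ = 108.87 pc.
μ = 9.069 mas/yr = 0.009069 ″/yr.
v_t = 4.740 μ d = 4.740 × 0.009069 × 108.87 = 4.68 km/s.
v = √(v_r² + v_t²) = √(6.469² + 4.68²) = √63.7504 = 7.9844 km/s.

7.984 km/s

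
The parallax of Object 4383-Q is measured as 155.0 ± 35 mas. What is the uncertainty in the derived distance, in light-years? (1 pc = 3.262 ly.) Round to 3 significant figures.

d = 1/p, so σ_d = σ_p / p².
σ_d = 0.0350 / (0.1550)² = 0.0350 / 0.024025 = 1.4568 pc = 1.4568 × 3.262 ly = 4.7521 ly.

4.75 ly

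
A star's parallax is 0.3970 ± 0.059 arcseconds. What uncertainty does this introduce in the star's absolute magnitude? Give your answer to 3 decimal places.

M = m − 5 log₁₀ d + 5 = m + 5 log₁₀ p + 5, so ∂M/∂p = 5/(p ln 10).
σ_M = (5/ln 10) · (σ_p/p) = 2.1715 × 0.059/0.3970 = 2.1715 × 0.14861 = 0.32271.

σ_M = 0.323 mag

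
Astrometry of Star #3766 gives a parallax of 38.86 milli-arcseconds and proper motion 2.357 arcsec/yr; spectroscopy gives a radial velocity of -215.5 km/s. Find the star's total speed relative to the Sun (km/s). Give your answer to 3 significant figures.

359 km/s

d = 1/p = 1/0.03886″ = 25.733 pc.
v_t = 4.740 μ d = 4.740 × 2.357 × 25.733 = 287.49 km/s.
v = √(v_r² + v_t²) = √((-215.5)² + 287.49²) = √129091 = 359.29 km/s.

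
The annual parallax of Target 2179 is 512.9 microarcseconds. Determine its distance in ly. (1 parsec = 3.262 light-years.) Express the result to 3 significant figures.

p = 512.9 microarcseconds = 0.0005129 arcsec.
d = 1/p = 1/0.0005129 = 1949.7 pc.
In light-years: 1949.7 × 3.262 = 6359.9 ly.

6360 ly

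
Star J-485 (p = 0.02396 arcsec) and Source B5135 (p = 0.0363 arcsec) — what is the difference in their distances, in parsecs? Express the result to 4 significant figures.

14.19 pc

d_A = 1/0.02396″ = 41.736 pc; d_B = 1/0.03630″ = 27.548 pc.
|d_B − d_A| = |27.548 − 41.736| = 14.188 pc.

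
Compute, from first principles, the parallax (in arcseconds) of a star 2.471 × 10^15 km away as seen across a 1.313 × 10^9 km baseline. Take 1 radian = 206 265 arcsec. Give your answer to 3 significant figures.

0.110 arcsec

θ ≈ B/d = (1.313 × 10^9) / (2.471 × 10^15) = 5.3136 × 10^-7 rad.
In arcseconds: 5.3136 × 10^-7 × 206265 = 0.1096″.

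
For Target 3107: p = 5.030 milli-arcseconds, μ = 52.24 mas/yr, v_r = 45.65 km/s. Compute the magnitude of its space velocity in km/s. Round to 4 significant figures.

d = 1/p = 1/0.005030″ = 198.81 pc.
μ = 52.24 mas/yr = 0.05224 ″/yr.
v_t = 4.740 μ d = 4.740 × 0.05224 × 198.81 = 49.229 km/s.
v = √(v_r² + v_t²) = √(45.65² + 49.229²) = √4507.42 = 67.137 km/s.

67.14 km/s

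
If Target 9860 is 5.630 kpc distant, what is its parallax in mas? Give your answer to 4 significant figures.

0.1776 mas

d = 5.630 kpc = 5630 pc.
p = 1/d = 1/5630 = 0.00017762 arcsec.
= 0.00017762 × 1000 = 0.17762 mas.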